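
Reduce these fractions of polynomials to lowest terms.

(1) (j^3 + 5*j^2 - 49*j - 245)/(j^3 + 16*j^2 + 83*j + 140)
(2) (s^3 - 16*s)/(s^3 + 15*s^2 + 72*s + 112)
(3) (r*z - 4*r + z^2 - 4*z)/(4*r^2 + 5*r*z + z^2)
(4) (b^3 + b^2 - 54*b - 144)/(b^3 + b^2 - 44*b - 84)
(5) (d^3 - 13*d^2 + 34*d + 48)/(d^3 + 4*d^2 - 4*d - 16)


(1) = (j - 7)/(j + 4)
(2) = (s^2 - 4*s)/(s^2 + 11*s + 28)
(3) = (z - 4)/(4*r + z)
(4) = (b^2 - 5*b - 24)/(b^2 - 5*b - 14)
(5) = (d^3 - 13*d^2 + 34*d + 48)/(d^3 + 4*d^2 - 4*d - 16)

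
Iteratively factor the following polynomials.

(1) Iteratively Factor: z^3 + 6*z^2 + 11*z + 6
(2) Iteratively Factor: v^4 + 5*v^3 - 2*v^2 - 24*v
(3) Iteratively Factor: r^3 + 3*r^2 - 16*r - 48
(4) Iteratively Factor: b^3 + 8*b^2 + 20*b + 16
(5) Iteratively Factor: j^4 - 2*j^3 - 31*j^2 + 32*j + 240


(1) = (z + 1)*(z^2 + 5*z + 6) = (z + 1)*(z + 2)*(z + 3)
(2) = (v + 4)*(v^3 + v^2 - 6*v) = (v - 2)*(v + 4)*(v^2 + 3*v) = v*(v - 2)*(v + 4)*(v + 3)
(3) = (r + 3)*(r^2 - 16) = (r + 3)*(r + 4)*(r - 4)
(4) = (b + 4)*(b^2 + 4*b + 4) = (b + 2)*(b + 4)*(b + 2)
(5) = (j + 3)*(j^3 - 5*j^2 - 16*j + 80) = (j + 3)*(j + 4)*(j^2 - 9*j + 20) = (j - 5)*(j + 3)*(j + 4)*(j - 4)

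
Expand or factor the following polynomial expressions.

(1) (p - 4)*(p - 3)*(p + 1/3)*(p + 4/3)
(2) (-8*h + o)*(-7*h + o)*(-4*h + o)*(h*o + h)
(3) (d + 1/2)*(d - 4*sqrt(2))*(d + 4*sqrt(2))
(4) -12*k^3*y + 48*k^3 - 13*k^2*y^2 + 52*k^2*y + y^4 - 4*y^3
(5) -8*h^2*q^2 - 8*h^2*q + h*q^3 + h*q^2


(1) = p^4 - 16*p^3/3 + 7*p^2/9 + 152*p/9 + 16/3
(2) = -224*h^4*o - 224*h^4 + 116*h^3*o^2 + 116*h^3*o - 19*h^2*o^3 - 19*h^2*o^2 + h*o^4 + h*o^3
(3) = d^3 + d^2/2 - 32*d - 16
(4) = (-4*k + y)*(k + y)*(3*k + y)*(y - 4)
(5) = q*(-8*h + q)*(h*q + h)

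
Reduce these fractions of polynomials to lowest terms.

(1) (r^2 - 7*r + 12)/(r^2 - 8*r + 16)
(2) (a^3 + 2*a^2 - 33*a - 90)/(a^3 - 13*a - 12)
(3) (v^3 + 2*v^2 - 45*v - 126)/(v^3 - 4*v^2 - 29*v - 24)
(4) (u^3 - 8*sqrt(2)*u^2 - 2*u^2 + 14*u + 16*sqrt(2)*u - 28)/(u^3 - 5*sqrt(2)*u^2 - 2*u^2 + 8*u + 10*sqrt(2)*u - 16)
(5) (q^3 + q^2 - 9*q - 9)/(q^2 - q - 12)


(1) = (r - 3)/(r - 4)
(2) = (a^2 - a - 30)/(a^2 - 3*a - 4)
(3) = (v^2 - v - 42)/(v^2 - 7*v - 8)
(4) = (u - 7*sqrt(2))/(u - 4*sqrt(2))
(5) = (q^2 - 2*q - 3)/(q - 4)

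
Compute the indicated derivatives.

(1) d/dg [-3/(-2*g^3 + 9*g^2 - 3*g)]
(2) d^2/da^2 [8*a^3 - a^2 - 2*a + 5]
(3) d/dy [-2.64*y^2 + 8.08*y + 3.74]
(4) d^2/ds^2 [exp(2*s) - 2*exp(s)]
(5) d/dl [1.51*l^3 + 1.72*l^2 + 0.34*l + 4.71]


(1) = 9*(-2*g^2 + 6*g - 1)/(g^2*(2*g^2 - 9*g + 3)^2)
(2) = 48*a - 2
(3) = 8.08 - 5.28*y
(4) = (4*exp(s) - 2)*exp(s)
(5) = 4.53*l^2 + 3.44*l + 0.34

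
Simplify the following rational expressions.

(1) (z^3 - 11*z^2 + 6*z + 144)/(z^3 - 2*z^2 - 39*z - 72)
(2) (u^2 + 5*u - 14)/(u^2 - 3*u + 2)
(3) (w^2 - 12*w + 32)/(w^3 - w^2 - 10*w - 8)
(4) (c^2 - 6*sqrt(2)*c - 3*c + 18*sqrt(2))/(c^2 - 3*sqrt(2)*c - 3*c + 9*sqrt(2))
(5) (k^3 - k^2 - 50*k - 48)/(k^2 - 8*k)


(1) = (z - 6)/(z + 3)
(2) = (u + 7)/(u - 1)
(3) = (w - 8)/(w^2 + 3*w + 2)
(4) = (c - 6*sqrt(2))/(c - 3*sqrt(2))
(5) = (k^2 + 7*k + 6)/k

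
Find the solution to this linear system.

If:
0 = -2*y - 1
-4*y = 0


Then:
No Solution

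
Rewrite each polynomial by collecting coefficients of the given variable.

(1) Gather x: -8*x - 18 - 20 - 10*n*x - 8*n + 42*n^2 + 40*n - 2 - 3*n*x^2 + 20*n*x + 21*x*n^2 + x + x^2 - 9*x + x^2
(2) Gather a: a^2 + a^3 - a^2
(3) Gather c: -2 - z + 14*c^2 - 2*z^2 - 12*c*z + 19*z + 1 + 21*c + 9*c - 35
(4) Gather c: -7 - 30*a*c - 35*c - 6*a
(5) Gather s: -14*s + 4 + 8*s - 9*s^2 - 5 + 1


(1) = 42*n^2 + 32*n + x^2*(2 - 3*n) + x*(21*n^2 + 10*n - 16) - 40
(2) = a^3
(3) = 14*c^2 + c*(30 - 12*z) - 2*z^2 + 18*z - 36
(4) = -6*a + c*(-30*a - 35) - 7
(5) = -9*s^2 - 6*s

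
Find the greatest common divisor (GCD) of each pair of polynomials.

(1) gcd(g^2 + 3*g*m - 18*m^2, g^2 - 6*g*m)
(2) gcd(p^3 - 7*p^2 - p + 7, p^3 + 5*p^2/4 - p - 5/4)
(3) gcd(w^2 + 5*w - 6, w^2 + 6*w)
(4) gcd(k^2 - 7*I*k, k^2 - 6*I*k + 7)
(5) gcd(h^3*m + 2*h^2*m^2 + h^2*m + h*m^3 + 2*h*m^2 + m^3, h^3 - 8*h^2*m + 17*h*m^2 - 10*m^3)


(1) = 1
(2) = p^2 - 1
(3) = gcd((w - 1)*(w + 6), w*(w + 6)) = w + 6
(4) = k - 7*I
(5) = 1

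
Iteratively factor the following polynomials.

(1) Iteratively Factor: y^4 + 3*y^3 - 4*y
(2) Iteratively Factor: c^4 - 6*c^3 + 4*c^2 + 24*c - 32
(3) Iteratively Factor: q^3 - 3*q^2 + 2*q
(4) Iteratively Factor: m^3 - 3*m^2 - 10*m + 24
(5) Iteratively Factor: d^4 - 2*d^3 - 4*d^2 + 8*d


(1) = (y + 2)*(y^3 + y^2 - 2*y) = (y + 2)^2*(y^2 - y) = (y - 1)*(y + 2)^2*(y)
(2) = (c + 2)*(c^3 - 8*c^2 + 20*c - 16) = (c - 2)*(c + 2)*(c^2 - 6*c + 8) = (c - 2)^2*(c + 2)*(c - 4)
(3) = (q)*(q^2 - 3*q + 2) = q*(q - 2)*(q - 1)
(4) = (m - 4)*(m^2 + m - 6) = (m - 4)*(m - 2)*(m + 3)
(5) = (d + 2)*(d^3 - 4*d^2 + 4*d) = (d - 2)*(d + 2)*(d^2 - 2*d) = d*(d - 2)*(d + 2)*(d - 2)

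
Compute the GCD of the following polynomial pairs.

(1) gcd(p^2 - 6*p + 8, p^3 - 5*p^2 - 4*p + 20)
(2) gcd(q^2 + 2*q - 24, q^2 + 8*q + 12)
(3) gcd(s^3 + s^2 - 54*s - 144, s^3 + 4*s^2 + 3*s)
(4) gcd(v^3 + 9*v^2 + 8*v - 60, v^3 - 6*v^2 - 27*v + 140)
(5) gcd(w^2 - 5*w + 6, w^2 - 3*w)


(1) = gcd((p - 4)*(p - 2), (p - 5)*(p - 2)*(p + 2)) = p - 2
(2) = gcd((q - 4)*(q + 6), (q + 2)*(q + 6)) = q + 6
(3) = gcd((s - 8)*(s + 3)*(s + 6), s*(s + 1)*(s + 3)) = s + 3
(4) = v + 5
(5) = w - 3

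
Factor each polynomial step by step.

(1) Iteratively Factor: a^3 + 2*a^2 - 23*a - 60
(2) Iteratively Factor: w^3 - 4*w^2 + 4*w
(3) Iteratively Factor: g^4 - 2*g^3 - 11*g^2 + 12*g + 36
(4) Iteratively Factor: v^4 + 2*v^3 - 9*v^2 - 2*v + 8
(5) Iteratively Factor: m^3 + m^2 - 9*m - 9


(1) = (a + 4)*(a^2 - 2*a - 15) = (a + 3)*(a + 4)*(a - 5)
(2) = (w)*(w^2 - 4*w + 4) = w*(w - 2)*(w - 2)
(3) = (g + 2)*(g^3 - 4*g^2 - 3*g + 18) = (g + 2)^2*(g^2 - 6*g + 9) = (g - 3)*(g + 2)^2*(g - 3)
(4) = (v + 1)*(v^3 + v^2 - 10*v + 8) = (v + 1)*(v + 4)*(v^2 - 3*v + 2) = (v - 1)*(v + 1)*(v + 4)*(v - 2)
(5) = (m + 3)*(m^2 - 2*m - 3) = (m + 1)*(m + 3)*(m - 3)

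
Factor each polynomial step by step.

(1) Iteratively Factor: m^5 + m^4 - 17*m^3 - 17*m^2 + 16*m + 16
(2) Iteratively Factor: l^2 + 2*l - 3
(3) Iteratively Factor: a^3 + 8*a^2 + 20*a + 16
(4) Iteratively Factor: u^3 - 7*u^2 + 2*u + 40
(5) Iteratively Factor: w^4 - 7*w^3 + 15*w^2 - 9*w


(1) = (m + 1)*(m^4 - 17*m^2 + 16) = (m + 1)^2*(m^3 - m^2 - 16*m + 16) = (m - 4)*(m + 1)^2*(m^2 + 3*m - 4) = (m - 4)*(m - 1)*(m + 1)^2*(m + 4)
(2) = (l + 3)*(l - 1)
(3) = (a + 4)*(a^2 + 4*a + 4) = (a + 2)*(a + 4)*(a + 2)
(4) = (u - 5)*(u^2 - 2*u - 8) = (u - 5)*(u - 4)*(u + 2)
(5) = (w - 3)*(w^3 - 4*w^2 + 3*w) = w*(w - 3)*(w^2 - 4*w + 3) = w*(w - 3)*(w - 1)*(w - 3)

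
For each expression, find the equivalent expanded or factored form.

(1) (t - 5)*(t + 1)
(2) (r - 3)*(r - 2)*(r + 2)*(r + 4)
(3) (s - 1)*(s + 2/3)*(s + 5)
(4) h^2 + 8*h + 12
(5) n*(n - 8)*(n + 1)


(1) = t^2 - 4*t - 5
(2) = r^4 + r^3 - 16*r^2 - 4*r + 48
(3) = s^3 + 14*s^2/3 - 7*s/3 - 10/3
(4) = (h + 2)*(h + 6)
(5) = n^3 - 7*n^2 - 8*n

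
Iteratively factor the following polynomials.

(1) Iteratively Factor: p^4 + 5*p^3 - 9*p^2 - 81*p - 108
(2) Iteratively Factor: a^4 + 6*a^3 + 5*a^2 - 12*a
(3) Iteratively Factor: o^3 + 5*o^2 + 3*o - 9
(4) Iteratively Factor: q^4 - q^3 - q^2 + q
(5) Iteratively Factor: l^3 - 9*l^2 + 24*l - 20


(1) = (p + 3)*(p^3 + 2*p^2 - 15*p - 36) = (p + 3)^2*(p^2 - p - 12) = (p + 3)^3*(p - 4)
(2) = (a - 1)*(a^3 + 7*a^2 + 12*a) = (a - 1)*(a + 3)*(a^2 + 4*a) = (a - 1)*(a + 3)*(a + 4)*(a)
(3) = (o + 3)*(o^2 + 2*o - 3) = (o - 1)*(o + 3)*(o + 3)
(4) = (q + 1)*(q^3 - 2*q^2 + q) = (q - 1)*(q + 1)*(q^2 - q) = (q - 1)^2*(q + 1)*(q)
(5) = (l - 5)*(l^2 - 4*l + 4) = (l - 5)*(l - 2)*(l - 2)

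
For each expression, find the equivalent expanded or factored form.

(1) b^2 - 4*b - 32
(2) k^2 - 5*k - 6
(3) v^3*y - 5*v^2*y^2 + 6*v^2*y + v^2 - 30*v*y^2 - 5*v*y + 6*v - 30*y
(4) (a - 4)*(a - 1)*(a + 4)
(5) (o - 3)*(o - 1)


(1) = (b - 8)*(b + 4)
(2) = (k - 6)*(k + 1)
(3) = (v + 6)*(v - 5*y)*(v*y + 1)
(4) = a^3 - a^2 - 16*a + 16
(5) = o^2 - 4*o + 3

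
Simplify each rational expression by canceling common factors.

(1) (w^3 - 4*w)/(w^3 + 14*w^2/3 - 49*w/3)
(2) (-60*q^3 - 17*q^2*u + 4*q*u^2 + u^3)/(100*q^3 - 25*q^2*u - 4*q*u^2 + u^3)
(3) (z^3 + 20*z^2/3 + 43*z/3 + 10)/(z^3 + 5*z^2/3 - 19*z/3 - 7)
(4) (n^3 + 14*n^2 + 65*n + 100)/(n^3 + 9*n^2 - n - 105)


(1) = (3*w^2 - 12)/(3*w^2 + 14*w - 49)
(2) = (-3*q - u)/(5*q - u)
(3) = (3*z^2 + 11*z + 10)/(3*z^2 - 4*z - 7)
(4) = (n^2 + 9*n + 20)/(n^2 + 4*n - 21)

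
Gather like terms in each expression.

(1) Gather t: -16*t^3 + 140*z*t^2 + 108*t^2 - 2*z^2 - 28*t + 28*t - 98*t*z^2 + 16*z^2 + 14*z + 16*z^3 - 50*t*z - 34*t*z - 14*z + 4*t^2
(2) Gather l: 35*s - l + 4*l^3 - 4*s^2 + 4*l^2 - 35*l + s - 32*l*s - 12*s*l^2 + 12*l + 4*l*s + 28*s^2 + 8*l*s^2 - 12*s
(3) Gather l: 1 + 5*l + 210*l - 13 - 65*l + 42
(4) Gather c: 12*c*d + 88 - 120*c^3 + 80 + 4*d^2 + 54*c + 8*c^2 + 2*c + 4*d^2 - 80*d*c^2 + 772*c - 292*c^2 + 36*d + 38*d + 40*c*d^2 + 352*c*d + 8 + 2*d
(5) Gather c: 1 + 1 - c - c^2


(1) = -16*t^3 + t^2*(140*z + 112) + t*(-98*z^2 - 84*z) + 16*z^3 + 14*z^2
(2) = 4*l^3 + l^2*(4 - 12*s) + l*(8*s^2 - 28*s - 24) + 24*s^2 + 24*s
(3) = 150*l + 30
(4) = -120*c^3 + c^2*(-80*d - 284) + c*(40*d^2 + 364*d + 828) + 8*d^2 + 76*d + 176
(5) = -c^2 - c + 2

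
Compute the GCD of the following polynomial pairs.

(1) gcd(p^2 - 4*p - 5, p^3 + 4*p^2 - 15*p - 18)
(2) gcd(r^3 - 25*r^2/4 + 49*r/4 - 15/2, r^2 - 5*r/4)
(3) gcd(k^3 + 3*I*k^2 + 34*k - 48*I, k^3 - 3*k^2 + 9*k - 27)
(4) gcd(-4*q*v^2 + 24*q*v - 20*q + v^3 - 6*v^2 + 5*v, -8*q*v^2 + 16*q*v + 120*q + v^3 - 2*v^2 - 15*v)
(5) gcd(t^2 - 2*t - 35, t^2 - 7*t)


(1) = gcd((p - 5)*(p + 1), (p - 3)*(p + 1)*(p + 6)) = p + 1
(2) = gcd((r - 3)*(r - 2)*(r - 5/4), r*(r - 5/4)) = r - 5/4
(3) = gcd((k - 3*I)*(k - 2*I)*(k + 8*I), (k - 3)*(k - 3*I)*(k + 3*I)) = k - 3*I
(4) = v - 5
(5) = t - 7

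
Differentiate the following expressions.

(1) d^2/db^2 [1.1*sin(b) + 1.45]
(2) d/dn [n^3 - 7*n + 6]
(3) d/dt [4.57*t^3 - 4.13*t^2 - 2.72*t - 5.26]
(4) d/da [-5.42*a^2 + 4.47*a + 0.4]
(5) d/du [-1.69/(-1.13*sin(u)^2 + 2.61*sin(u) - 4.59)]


(1) = -1.1*sin(b)
(2) = 3*n^2 - 7
(3) = 13.71*t^2 - 8.26*t - 2.72
(4) = 4.47 - 10.84*a
(5) = (4.4109 - 3.8194*sin(u))*cos(u)/(1.13*sin(u)^2 - 2.61*sin(u) + 4.59)^2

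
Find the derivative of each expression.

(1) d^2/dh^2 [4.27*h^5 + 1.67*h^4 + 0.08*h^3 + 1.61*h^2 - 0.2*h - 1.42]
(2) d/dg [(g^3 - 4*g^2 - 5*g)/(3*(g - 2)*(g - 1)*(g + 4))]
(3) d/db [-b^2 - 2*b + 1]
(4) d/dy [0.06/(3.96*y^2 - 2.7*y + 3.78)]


(1) = 85.4*h^3 + 20.04*h^2 + 0.48*h + 3.22
(2) = (5*g^4 - 10*g^3 + 69*g^2 - 64*g - 40)/(3*(g^6 + 2*g^5 - 19*g^4 - 4*g^3 + 116*g^2 - 160*g + 64))
(3) = -2*b - 2
(4) = (0.162 - 0.4752*y)/(3.96*y^2 - 2.7*y + 3.78)^2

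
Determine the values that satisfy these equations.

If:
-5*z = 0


Then:
z = 0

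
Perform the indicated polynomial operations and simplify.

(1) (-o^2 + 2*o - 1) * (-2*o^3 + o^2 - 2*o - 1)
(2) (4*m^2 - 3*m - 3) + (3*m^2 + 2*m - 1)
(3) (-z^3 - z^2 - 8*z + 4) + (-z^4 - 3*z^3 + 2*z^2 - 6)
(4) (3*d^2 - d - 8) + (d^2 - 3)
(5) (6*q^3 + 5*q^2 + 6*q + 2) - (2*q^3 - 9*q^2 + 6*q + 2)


(1) = 2*o^5 - 5*o^4 + 6*o^3 - 4*o^2 + 1
(2) = 7*m^2 - m - 4
(3) = -z^4 - 4*z^3 + z^2 - 8*z - 2
(4) = 4*d^2 - d - 11
(5) = 4*q^3 + 14*q^2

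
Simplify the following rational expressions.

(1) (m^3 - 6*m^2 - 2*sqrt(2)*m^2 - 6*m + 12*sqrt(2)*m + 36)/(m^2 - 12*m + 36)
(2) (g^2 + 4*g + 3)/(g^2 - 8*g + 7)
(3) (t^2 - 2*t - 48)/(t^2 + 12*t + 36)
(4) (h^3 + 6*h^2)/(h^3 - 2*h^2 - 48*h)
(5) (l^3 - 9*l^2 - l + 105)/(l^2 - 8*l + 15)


(1) = (m^2 - 2*sqrt(2)*m - 6)/(m - 6)
(2) = (g^2 + 4*g + 3)/(g^2 - 8*g + 7)
(3) = (t - 8)/(t + 6)
(4) = h/(h - 8)
(5) = (l^2 - 4*l - 21)/(l - 3)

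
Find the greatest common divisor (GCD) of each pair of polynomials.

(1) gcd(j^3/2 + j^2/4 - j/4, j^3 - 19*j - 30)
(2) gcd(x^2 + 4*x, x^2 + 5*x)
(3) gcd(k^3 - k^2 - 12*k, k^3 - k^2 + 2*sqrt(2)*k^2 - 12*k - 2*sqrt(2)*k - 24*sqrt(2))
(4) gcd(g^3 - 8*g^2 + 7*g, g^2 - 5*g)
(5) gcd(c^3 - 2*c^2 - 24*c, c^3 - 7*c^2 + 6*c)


(1) = 1
(2) = x
(3) = k^2 - k - 12
(4) = gcd(g*(g - 7)*(g - 1), g*(g - 5)) = g
(5) = gcd(c*(c - 6)*(c + 4), c*(c - 6)*(c - 1)) = c^2 - 6*c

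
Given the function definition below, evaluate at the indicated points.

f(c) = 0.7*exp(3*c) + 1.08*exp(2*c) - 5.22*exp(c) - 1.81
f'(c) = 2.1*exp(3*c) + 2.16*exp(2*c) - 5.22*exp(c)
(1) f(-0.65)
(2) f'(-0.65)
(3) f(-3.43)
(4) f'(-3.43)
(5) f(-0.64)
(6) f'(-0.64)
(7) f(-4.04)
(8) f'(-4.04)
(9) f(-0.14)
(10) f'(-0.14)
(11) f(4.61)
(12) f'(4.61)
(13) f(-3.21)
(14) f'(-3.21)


(1) = -4.14
(2) = -1.84
(3) = -1.98
(4) = -0.17
(5) = -4.16
(6) = -1.84
(7) = -1.90
(8) = -0.09
(9) = -5.07
(10) = -1.53
(11) = 720594.94
(12) = 2151934.47
(13) = -2.02
(14) = -0.21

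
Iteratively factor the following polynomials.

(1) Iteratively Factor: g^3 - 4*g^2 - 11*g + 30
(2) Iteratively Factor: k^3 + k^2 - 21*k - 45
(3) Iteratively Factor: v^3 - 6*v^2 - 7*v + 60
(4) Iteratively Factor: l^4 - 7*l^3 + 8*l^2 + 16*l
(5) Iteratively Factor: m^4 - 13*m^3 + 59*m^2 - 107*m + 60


(1) = (g - 2)*(g^2 - 2*g - 15) = (g - 2)*(g + 3)*(g - 5)
(2) = (k + 3)*(k^2 - 2*k - 15) = (k - 5)*(k + 3)*(k + 3)
(3) = (v + 3)*(v^2 - 9*v + 20) = (v - 5)*(v + 3)*(v - 4)
(4) = (l - 4)*(l^3 - 3*l^2 - 4*l) = (l - 4)^2*(l^2 + l) = l*(l - 4)^2*(l + 1)
(5) = (m - 4)*(m^3 - 9*m^2 + 23*m - 15) = (m - 4)*(m - 3)*(m^2 - 6*m + 5) = (m - 5)*(m - 4)*(m - 3)*(m - 1)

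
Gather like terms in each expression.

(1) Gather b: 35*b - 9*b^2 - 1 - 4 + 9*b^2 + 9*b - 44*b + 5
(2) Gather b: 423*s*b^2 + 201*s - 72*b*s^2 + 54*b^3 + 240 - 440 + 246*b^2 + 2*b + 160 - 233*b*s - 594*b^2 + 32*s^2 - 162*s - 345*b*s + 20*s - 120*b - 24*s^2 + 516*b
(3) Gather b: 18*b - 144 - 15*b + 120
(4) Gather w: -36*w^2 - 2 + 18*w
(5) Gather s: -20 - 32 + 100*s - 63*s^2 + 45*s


(1) = 0
(2) = 54*b^3 + b^2*(423*s - 348) + b*(-72*s^2 - 578*s + 398) + 8*s^2 + 59*s - 40
(3) = 3*b - 24
(4) = -36*w^2 + 18*w - 2
(5) = -63*s^2 + 145*s - 52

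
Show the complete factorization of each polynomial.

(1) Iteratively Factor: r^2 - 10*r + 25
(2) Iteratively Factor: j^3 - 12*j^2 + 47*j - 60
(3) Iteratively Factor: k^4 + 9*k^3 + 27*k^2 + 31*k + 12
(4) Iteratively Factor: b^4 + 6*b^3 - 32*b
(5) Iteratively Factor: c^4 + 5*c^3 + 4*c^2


(1) = (r - 5)*(r - 5)
(2) = (j - 4)*(j^2 - 8*j + 15) = (j - 5)*(j - 4)*(j - 3)
(3) = (k + 3)*(k^3 + 6*k^2 + 9*k + 4) = (k + 1)*(k + 3)*(k^2 + 5*k + 4) = (k + 1)*(k + 3)*(k + 4)*(k + 1)
(4) = (b + 4)*(b^3 + 2*b^2 - 8*b) = (b - 2)*(b + 4)*(b^2 + 4*b) = (b - 2)*(b + 4)^2*(b)
(5) = (c + 1)*(c^3 + 4*c^2) = c*(c + 1)*(c^2 + 4*c) = c^2*(c + 1)*(c + 4)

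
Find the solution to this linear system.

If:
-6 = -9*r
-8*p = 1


Then:
p = -1/8
r = 2/3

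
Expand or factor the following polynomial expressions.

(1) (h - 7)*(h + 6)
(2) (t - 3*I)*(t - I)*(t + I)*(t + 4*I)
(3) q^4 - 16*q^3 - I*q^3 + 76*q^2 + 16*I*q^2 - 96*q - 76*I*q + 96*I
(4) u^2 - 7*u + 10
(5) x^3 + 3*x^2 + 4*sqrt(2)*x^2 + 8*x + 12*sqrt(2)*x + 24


(1) = h^2 - h - 42
(2) = t^4 + I*t^3 + 13*t^2 + I*t + 12
(3) = (q - 8)*(q - 6)*(q - 2)*(q - I)
(4) = (u - 5)*(u - 2)
(5) = (x + 3)*(x + 2*sqrt(2))^2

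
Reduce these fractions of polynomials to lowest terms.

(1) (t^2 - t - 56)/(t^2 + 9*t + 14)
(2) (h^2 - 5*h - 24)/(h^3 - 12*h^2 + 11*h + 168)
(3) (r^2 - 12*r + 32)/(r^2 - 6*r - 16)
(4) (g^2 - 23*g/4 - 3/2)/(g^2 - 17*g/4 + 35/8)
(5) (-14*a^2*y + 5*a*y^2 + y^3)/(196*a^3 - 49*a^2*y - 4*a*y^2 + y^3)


(1) = (t - 8)/(t + 2)
(2) = 1/(h - 7)
(3) = (r - 4)/(r + 2)
(4) = (8*g^2 - 46*g - 12)/(8*g^2 - 34*g + 35)
(5) = (-2*a*y + y^2)/(28*a^2 - 11*a*y + y^2)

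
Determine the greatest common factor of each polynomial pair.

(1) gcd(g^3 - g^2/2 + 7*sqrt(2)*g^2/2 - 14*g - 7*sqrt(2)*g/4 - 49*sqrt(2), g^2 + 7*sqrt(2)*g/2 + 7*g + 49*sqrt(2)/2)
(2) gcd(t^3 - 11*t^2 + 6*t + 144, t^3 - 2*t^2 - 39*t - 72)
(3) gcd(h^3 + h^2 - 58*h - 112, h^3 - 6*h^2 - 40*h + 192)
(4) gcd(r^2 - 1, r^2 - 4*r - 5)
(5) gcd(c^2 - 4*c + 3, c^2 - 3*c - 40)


(1) = gcd((g - 4)*(g + 7/2)*(g + 7*sqrt(2)/2), (g + 7)*(g + 7*sqrt(2)/2)) = g + 7*sqrt(2)/2
(2) = gcd((t - 8)*(t - 6)*(t + 3), (t - 8)*(t + 3)^2) = t^2 - 5*t - 24
(3) = h - 8
(4) = r + 1
(5) = gcd((c - 3)*(c - 1), (c - 8)*(c + 5)) = 1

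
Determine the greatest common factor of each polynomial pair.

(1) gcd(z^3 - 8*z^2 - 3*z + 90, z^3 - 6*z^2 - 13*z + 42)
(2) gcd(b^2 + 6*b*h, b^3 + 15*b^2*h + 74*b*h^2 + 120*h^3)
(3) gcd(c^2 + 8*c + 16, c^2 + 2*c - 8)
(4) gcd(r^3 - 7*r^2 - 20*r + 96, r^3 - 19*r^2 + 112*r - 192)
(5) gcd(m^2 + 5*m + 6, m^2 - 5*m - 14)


(1) = gcd((z - 6)*(z - 5)*(z + 3), (z - 7)*(z - 2)*(z + 3)) = z + 3
(2) = b + 6*h
(3) = gcd((c + 4)^2, (c - 2)*(c + 4)) = c + 4
(4) = gcd((r - 8)*(r - 3)*(r + 4), (r - 8)^2*(r - 3)) = r^2 - 11*r + 24
(5) = gcd((m + 2)*(m + 3), (m - 7)*(m + 2)) = m + 2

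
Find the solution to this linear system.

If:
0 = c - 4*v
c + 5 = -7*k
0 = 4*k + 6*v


Then:
c = 40/13
k = -15/13
v = 10/13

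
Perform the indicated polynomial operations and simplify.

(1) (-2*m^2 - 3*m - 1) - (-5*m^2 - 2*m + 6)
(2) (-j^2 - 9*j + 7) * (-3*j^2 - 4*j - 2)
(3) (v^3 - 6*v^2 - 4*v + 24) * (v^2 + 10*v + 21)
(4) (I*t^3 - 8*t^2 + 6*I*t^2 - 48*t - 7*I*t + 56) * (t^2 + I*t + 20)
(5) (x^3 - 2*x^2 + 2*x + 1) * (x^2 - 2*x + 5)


(1) = 3*m^2 - m - 7
(2) = 3*j^4 + 31*j^3 + 17*j^2 - 10*j - 14
(3) = v^5 + 4*v^4 - 43*v^3 - 142*v^2 + 156*v + 504
(4) = I*t^5 - 9*t^4 + 6*I*t^4 - 54*t^3 + 5*I*t^3 - 97*t^2 + 72*I*t^2 - 960*t - 84*I*t + 1120
(5) = x^5 - 4*x^4 + 11*x^3 - 13*x^2 + 8*x + 5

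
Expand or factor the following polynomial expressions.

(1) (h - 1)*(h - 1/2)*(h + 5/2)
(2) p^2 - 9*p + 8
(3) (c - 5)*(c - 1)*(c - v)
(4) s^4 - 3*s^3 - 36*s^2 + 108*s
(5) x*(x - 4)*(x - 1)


(1) = h^3 + h^2 - 13*h/4 + 5/4
(2) = (p - 8)*(p - 1)
(3) = c^3 - c^2*v - 6*c^2 + 6*c*v + 5*c - 5*v
(4) = s*(s - 6)*(s - 3)*(s + 6)
(5) = x^3 - 5*x^2 + 4*x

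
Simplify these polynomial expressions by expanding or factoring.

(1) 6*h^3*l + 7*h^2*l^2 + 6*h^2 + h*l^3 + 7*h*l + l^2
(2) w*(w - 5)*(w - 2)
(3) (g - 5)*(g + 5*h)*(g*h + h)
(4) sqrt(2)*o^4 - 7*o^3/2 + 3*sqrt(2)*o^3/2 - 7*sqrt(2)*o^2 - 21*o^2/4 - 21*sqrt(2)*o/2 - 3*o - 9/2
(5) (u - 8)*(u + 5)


(1) = (h + l)*(6*h + l)*(h*l + 1)
(2) = w^3 - 7*w^2 + 10*w
(3) = g^3*h + 5*g^2*h^2 - 4*g^2*h - 20*g*h^2 - 5*g*h - 25*h^2
(4) = (o + 3/2)*(o - 3*sqrt(2))*(o + sqrt(2))*(sqrt(2)*o + 1/2)
(5) = u^2 - 3*u - 40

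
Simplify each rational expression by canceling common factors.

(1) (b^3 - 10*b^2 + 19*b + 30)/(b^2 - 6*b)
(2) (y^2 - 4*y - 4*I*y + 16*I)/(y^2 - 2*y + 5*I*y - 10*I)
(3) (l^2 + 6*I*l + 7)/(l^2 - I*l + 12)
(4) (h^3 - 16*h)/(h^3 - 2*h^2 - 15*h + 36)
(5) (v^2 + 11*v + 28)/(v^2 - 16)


(1) = (b^2 - 4*b - 5)/b
(2) = (y^2 + y*(-4 - 4*I) + 16*I)/(y^2 + y*(-2 + 5*I) - 10*I)
(3) = (l^2 + 6*I*l + 7)/(l^2 - I*l + 12)
(4) = (h^2 - 4*h)/(h^2 - 6*h + 9)
(5) = (v + 7)/(v - 4)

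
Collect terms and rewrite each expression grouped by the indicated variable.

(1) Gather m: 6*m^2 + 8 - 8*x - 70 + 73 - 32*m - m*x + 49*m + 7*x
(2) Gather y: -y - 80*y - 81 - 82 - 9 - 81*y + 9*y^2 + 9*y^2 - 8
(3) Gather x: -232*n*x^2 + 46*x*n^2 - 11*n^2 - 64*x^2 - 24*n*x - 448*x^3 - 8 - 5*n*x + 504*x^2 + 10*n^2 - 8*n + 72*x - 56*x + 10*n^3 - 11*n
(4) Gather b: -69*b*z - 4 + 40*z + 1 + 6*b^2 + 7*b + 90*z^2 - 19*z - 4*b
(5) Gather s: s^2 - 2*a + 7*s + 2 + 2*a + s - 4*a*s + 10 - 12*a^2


(1) = 6*m^2 + m*(17 - x) - x + 11
(2) = 18*y^2 - 162*y - 180
(3) = 10*n^3 - n^2 - 19*n - 448*x^3 + x^2*(440 - 232*n) + x*(46*n^2 - 29*n + 16) - 8
(4) = 6*b^2 + b*(3 - 69*z) + 90*z^2 + 21*z - 3
(5) = -12*a^2 + s^2 + s*(8 - 4*a) + 12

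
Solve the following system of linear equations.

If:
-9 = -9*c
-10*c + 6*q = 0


Then:
c = 1
q = 5/3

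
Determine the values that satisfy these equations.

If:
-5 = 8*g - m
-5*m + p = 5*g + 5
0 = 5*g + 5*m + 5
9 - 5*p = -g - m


Then:
No Solution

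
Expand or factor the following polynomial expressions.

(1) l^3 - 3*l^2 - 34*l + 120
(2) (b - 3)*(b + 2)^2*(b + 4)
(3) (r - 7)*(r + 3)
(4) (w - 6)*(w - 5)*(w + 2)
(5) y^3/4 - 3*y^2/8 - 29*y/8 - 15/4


(1) = (l - 5)*(l - 4)*(l + 6)
(2) = b^4 + 5*b^3 - 4*b^2 - 44*b - 48
(3) = r^2 - 4*r - 21
(4) = w^3 - 9*w^2 + 8*w + 60
(5) = (y/4 + 1/2)*(y - 5)*(y + 3/2)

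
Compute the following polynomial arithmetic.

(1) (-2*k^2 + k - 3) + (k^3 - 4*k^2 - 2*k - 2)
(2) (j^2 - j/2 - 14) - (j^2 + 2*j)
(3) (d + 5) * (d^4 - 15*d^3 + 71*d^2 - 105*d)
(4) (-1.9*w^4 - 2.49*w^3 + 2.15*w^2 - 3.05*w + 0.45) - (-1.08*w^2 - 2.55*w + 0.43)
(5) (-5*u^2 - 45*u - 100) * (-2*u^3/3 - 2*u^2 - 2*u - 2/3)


(1) = k^3 - 6*k^2 - k - 5
(2) = -5*j/2 - 14
(3) = d^5 - 10*d^4 - 4*d^3 + 250*d^2 - 525*d
(4) = -1.9*w^4 - 2.49*w^3 + 3.23*w^2 - 0.5*w + 0.02
(5) = 10*u^5/3 + 40*u^4 + 500*u^3/3 + 880*u^2/3 + 230*u + 200/3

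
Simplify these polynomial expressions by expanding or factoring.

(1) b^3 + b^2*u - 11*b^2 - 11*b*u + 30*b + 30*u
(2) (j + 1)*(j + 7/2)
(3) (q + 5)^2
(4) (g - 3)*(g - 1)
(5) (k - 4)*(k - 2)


(1) = (b - 6)*(b - 5)*(b + u)
(2) = j^2 + 9*j/2 + 7/2
(3) = q^2 + 10*q + 25
(4) = g^2 - 4*g + 3
(5) = k^2 - 6*k + 8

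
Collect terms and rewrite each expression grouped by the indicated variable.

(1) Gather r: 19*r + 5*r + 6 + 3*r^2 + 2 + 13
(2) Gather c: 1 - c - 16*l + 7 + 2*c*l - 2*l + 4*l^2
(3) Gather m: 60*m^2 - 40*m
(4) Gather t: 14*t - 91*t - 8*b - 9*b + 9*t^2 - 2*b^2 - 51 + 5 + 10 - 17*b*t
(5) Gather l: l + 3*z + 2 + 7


(1) = 3*r^2 + 24*r + 21
(2) = c*(2*l - 1) + 4*l^2 - 18*l + 8
(3) = 60*m^2 - 40*m
(4) = -2*b^2 - 17*b + 9*t^2 + t*(-17*b - 77) - 36
(5) = l + 3*z + 9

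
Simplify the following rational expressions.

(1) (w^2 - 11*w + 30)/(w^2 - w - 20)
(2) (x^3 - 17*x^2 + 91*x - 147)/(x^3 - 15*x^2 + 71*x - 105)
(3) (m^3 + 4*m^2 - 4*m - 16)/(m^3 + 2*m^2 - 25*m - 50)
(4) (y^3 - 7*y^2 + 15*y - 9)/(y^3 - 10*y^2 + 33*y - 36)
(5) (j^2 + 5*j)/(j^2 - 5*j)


(1) = (w - 6)/(w + 4)
(2) = (x - 7)/(x - 5)
(3) = (m^2 + 2*m - 8)/(m^2 - 25)
(4) = (y - 1)/(y - 4)
(5) = (j + 5)/(j - 5)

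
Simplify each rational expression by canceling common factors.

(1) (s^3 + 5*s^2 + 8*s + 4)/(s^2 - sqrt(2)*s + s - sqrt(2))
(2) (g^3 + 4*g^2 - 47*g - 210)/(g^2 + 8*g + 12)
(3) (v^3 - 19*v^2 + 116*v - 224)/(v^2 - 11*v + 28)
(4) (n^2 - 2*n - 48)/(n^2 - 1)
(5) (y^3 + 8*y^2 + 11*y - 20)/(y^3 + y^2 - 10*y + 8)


(1) = (s^2 + 4*s + 4)/(s - sqrt(2))
(2) = (g^2 - 2*g - 35)/(g + 2)
(3) = v - 8
(4) = (n^2 - 2*n - 48)/(n^2 - 1)
(5) = (y + 5)/(y - 2)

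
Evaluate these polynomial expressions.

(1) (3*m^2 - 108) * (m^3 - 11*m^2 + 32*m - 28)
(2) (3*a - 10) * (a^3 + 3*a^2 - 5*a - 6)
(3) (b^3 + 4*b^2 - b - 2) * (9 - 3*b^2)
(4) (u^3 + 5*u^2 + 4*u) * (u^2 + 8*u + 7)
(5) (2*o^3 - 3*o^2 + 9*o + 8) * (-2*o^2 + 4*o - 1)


(1) = 3*m^5 - 33*m^4 - 12*m^3 + 1104*m^2 - 3456*m + 3024
(2) = 3*a^4 - a^3 - 45*a^2 + 32*a + 60
(3) = -3*b^5 - 12*b^4 + 12*b^3 + 42*b^2 - 9*b - 18
(4) = u^5 + 13*u^4 + 51*u^3 + 67*u^2 + 28*u
(5) = -4*o^5 + 14*o^4 - 32*o^3 + 23*o^2 + 23*o - 8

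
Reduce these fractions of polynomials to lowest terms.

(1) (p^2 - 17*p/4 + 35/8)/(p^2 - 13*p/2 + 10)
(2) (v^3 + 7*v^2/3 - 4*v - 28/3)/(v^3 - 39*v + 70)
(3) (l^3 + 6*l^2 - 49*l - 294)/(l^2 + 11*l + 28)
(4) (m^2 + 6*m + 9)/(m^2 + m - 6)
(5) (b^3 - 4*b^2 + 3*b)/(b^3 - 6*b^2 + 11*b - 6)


(1) = (4*p - 7)/(4*p - 16)
(2) = (3*v^2 + 13*v + 14)/(3*v^2 + 6*v - 105)
(3) = (l^2 - l - 42)/(l + 4)
(4) = (m + 3)/(m - 2)
(5) = b/(b - 2)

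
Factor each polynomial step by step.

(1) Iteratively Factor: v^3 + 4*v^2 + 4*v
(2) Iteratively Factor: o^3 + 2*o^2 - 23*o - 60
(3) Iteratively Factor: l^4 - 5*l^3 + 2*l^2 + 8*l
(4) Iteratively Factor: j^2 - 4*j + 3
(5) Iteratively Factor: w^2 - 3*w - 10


(1) = (v)*(v^2 + 4*v + 4) = v*(v + 2)*(v + 2)
(2) = (o + 4)*(o^2 - 2*o - 15) = (o + 3)*(o + 4)*(o - 5)
(3) = (l + 1)*(l^3 - 6*l^2 + 8*l) = (l - 4)*(l + 1)*(l^2 - 2*l) = (l - 4)*(l - 2)*(l + 1)*(l)
(4) = (j - 1)*(j - 3)
(5) = (w + 2)*(w - 5)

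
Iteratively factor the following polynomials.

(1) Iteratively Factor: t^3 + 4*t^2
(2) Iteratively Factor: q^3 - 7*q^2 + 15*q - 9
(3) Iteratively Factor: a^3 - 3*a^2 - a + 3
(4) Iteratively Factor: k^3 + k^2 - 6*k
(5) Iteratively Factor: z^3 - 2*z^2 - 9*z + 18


(1) = (t)*(t^2 + 4*t) = t^2*(t + 4)
(2) = (q - 3)*(q^2 - 4*q + 3) = (q - 3)*(q - 1)*(q - 3)
(3) = (a + 1)*(a^2 - 4*a + 3) = (a - 1)*(a + 1)*(a - 3)
(4) = (k - 2)*(k^2 + 3*k) = (k - 2)*(k + 3)*(k)
(5) = (z + 3)*(z^2 - 5*z + 6) = (z - 3)*(z + 3)*(z - 2)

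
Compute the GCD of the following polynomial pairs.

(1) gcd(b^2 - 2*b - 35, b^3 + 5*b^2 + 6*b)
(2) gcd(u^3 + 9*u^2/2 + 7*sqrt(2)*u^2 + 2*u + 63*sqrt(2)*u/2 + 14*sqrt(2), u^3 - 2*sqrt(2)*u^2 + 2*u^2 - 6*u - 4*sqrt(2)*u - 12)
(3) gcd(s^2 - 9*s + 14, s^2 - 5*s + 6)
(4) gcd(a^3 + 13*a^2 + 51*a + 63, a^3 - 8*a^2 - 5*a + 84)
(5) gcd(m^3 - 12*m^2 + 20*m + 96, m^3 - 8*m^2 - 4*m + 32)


(1) = gcd((b - 7)*(b + 5), b*(b + 2)*(b + 3)) = 1
(2) = gcd((u + 1/2)*(u + 4)*(u + 7*sqrt(2)), (u + 2)*(u - 3*sqrt(2))*(u + sqrt(2))) = 1
(3) = gcd((s - 7)*(s - 2), (s - 3)*(s - 2)) = s - 2
(4) = a + 3
(5) = m^2 - 6*m - 16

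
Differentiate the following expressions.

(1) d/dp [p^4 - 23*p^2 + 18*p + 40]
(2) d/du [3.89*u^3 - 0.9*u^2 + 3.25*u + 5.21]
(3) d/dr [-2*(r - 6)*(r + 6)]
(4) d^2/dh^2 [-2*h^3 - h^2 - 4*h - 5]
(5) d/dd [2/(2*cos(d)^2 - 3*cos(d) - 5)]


(1) = 4*p^3 - 46*p + 18
(2) = 11.67*u^2 - 1.8*u + 3.25
(3) = -4*r
(4) = -12*h - 2
(5) = 2*(4*cos(d) - 3)*sin(d)/(3*cos(d) - cos(2*d) + 4)^2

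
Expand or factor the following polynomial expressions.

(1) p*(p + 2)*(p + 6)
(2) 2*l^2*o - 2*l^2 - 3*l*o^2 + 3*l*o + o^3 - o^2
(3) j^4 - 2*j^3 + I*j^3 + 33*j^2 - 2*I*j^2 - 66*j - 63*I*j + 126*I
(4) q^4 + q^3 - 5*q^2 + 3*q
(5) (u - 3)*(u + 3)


(1) = p^3 + 8*p^2 + 12*p
(2) = (-2*l + o)*(-l + o)*(o - 1)
(3) = (j - 2)*(j - 3*I)^2*(j + 7*I)
(4) = q*(q - 1)^2*(q + 3)
(5) = u^2 - 9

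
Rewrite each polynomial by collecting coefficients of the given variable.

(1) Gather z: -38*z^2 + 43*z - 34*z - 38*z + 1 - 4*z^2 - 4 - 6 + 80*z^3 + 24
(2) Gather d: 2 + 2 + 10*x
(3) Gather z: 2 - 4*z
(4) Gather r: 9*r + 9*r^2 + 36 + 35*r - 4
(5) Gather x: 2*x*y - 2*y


(1) = 80*z^3 - 42*z^2 - 29*z + 15
(2) = 10*x + 4
(3) = 2 - 4*z
(4) = 9*r^2 + 44*r + 32
(5) = 2*x*y - 2*y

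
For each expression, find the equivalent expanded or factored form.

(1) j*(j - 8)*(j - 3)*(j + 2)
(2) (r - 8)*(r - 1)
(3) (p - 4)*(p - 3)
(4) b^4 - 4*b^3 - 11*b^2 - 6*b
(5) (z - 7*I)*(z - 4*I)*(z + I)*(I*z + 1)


(1) = j^4 - 9*j^3 + 2*j^2 + 48*j
(2) = r^2 - 9*r + 8
(3) = p^2 - 7*p + 12
(4) = b*(b - 6)*(b + 1)^2
(5) = I*z^4 + 11*z^3 - 27*I*z^2 + 11*z - 28*I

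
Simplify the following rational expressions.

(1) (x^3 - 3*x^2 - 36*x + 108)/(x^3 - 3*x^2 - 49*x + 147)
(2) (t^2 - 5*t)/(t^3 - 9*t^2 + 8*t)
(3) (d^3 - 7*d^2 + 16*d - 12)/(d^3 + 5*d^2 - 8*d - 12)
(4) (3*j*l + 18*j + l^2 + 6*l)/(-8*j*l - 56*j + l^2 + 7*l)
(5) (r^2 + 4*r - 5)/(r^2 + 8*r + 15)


(1) = (x^2 - 36)/(x^2 - 49)
(2) = (t - 5)/(t^2 - 9*t + 8)
(3) = (d^2 - 5*d + 6)/(d^2 + 7*d + 6)
(4) = (-3*j*l - 18*j - l^2 - 6*l)/(8*j*l + 56*j - l^2 - 7*l)
(5) = (r - 1)/(r + 3)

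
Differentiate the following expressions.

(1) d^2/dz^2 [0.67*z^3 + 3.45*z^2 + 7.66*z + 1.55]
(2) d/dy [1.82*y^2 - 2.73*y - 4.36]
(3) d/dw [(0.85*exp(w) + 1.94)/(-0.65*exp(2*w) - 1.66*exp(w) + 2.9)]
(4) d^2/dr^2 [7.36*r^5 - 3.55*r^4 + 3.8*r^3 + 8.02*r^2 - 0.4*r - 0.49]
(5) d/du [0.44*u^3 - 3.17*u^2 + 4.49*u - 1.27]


(1) = 4.02*z + 6.9
(2) = 3.64*y - 2.73
(3) = (0.5525*exp(2*w) + 2.522*exp(w) + 5.6854)*exp(w)/(0.4225*exp(4*w) + 2.158*exp(3*w) - 1.0144*exp(2*w) - 9.628*exp(w) + 8.41)
(4) = 147.2*r^3 - 42.6*r^2 + 22.8*r + 16.04
(5) = 1.32*u^2 - 6.34*u + 4.49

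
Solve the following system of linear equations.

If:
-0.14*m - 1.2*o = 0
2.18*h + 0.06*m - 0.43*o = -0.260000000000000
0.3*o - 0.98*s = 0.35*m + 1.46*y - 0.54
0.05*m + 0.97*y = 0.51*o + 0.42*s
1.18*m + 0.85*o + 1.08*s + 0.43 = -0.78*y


Then:
h = -0.06
m = -1.13
o = 0.13
s = 0.49
y = 0.34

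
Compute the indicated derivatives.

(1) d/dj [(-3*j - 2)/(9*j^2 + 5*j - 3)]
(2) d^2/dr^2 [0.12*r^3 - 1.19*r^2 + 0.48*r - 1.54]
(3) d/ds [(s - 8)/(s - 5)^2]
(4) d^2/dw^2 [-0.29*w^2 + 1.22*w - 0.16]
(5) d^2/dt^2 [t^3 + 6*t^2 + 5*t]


(1) = (27*j^2 + 36*j + 19)/(81*j^4 + 90*j^3 - 29*j^2 - 30*j + 9)
(2) = 0.72*r - 2.38
(3) = (11 - s)/(s - 5)^3
(4) = -0.580000000000000
(5) = 6*t + 12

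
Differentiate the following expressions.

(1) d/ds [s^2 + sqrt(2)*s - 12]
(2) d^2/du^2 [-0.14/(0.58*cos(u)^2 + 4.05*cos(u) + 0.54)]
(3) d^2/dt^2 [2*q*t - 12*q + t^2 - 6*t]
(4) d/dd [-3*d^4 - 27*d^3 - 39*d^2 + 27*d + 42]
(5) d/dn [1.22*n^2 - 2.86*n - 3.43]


(1) = 2*s + sqrt(2)
(2) = (0.188384*(1 - cos(u)^2)^2 + 0.98658*cos(u)^3 + 2.21515*cos(u)^2 - 2.27934*cos(u) - 4.693388)/(0.58*cos(u)^2 + 4.05*cos(u) + 0.54)^3
(3) = 2
(4) = -12*d^3 - 81*d^2 - 78*d + 27
(5) = 2.44*n - 2.86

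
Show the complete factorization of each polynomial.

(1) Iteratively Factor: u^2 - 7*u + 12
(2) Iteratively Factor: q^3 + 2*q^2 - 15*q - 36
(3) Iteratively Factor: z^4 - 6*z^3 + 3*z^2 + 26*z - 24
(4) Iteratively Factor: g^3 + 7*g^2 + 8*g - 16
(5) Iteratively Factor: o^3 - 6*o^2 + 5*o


(1) = (u - 3)*(u - 4)
(2) = (q - 4)*(q^2 + 6*q + 9) = (q - 4)*(q + 3)*(q + 3)
(3) = (z - 1)*(z^3 - 5*z^2 - 2*z + 24) = (z - 3)*(z - 1)*(z^2 - 2*z - 8) = (z - 4)*(z - 3)*(z - 1)*(z + 2)
(4) = (g - 1)*(g^2 + 8*g + 16) = (g - 1)*(g + 4)*(g + 4)
(5) = (o - 1)*(o^2 - 5*o) = (o - 5)*(o - 1)*(o)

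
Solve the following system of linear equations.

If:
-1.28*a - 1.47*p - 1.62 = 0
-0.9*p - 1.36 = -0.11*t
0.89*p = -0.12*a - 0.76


Then:
a = -0.34
p = -0.81
t = 5.75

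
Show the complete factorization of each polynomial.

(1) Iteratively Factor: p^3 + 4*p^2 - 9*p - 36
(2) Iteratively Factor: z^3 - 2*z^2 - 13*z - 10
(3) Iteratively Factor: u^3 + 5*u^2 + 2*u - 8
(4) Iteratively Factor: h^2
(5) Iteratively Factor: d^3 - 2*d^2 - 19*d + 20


(1) = (p + 4)*(p^2 - 9) = (p + 3)*(p + 4)*(p - 3)
(2) = (z + 2)*(z^2 - 4*z - 5) = (z + 1)*(z + 2)*(z - 5)
(3) = (u + 4)*(u^2 + u - 2) = (u - 1)*(u + 4)*(u + 2)
(4) = (h)*(h)
(5) = (d - 5)*(d^2 + 3*d - 4) = (d - 5)*(d - 1)*(d + 4)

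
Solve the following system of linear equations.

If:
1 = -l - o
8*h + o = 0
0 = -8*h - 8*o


Then:
h = 0
l = -1
o = 0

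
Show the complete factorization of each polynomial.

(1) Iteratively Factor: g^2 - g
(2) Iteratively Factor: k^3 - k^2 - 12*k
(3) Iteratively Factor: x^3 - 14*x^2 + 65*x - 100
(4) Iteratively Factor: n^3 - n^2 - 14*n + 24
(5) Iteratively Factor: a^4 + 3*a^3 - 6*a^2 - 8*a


(1) = (g - 1)*(g)
(2) = (k - 4)*(k^2 + 3*k) = k*(k - 4)*(k + 3)
(3) = (x - 4)*(x^2 - 10*x + 25) = (x - 5)*(x - 4)*(x - 5)
(4) = (n - 2)*(n^2 + n - 12) = (n - 3)*(n - 2)*(n + 4)
(5) = (a)*(a^3 + 3*a^2 - 6*a - 8) = a*(a + 4)*(a^2 - a - 2) = a*(a - 2)*(a + 4)*(a + 1)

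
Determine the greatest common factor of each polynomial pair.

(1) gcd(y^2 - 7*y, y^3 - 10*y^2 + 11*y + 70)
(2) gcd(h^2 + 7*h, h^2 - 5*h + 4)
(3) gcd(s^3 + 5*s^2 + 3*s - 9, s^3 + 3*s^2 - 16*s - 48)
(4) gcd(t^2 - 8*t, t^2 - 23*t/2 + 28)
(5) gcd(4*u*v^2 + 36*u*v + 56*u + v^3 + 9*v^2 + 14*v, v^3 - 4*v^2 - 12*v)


(1) = gcd(y*(y - 7), (y - 7)*(y - 5)*(y + 2)) = y - 7
(2) = 1
(3) = gcd((s - 1)*(s + 3)^2, (s - 4)*(s + 3)*(s + 4)) = s + 3
(4) = gcd(t*(t - 8), (t - 8)*(t - 7/2)) = t - 8
(5) = v + 2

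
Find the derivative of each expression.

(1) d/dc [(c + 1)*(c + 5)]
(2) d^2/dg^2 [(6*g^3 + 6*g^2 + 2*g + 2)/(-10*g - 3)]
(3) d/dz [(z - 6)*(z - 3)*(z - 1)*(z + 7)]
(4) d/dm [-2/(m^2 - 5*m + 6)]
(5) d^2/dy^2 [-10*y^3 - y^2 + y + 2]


(1) = 2*c + 6
(2) = 4*(-300*g^3 - 270*g^2 - 81*g - 97)/(1000*g^3 + 900*g^2 + 270*g + 27)
(3) = 4*z^3 - 9*z^2 - 86*z + 171
(4) = 2*(2*m - 5)/(m^2 - 5*m + 6)^2
(5) = -60*y - 2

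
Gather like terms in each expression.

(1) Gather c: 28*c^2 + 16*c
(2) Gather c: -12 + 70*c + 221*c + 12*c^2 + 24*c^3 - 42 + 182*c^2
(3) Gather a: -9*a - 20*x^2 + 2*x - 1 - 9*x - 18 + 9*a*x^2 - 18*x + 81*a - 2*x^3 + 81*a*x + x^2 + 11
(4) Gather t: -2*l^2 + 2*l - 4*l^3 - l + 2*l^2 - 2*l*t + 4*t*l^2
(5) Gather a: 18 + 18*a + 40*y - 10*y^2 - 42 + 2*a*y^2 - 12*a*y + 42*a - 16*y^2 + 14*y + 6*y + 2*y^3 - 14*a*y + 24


(1) = 28*c^2 + 16*c
(2) = 24*c^3 + 194*c^2 + 291*c - 54
(3) = a*(9*x^2 + 81*x + 72) - 2*x^3 - 19*x^2 - 25*x - 8
(4) = -4*l^3 + l + t*(4*l^2 - 2*l)
(5) = a*(2*y^2 - 26*y + 60) + 2*y^3 - 26*y^2 + 60*y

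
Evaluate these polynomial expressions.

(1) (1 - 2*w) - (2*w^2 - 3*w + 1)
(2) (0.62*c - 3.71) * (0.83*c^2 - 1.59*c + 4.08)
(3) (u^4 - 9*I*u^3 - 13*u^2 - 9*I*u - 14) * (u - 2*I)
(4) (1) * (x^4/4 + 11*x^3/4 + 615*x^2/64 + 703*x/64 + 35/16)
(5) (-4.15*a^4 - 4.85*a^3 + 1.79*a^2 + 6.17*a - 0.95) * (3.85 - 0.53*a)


(1) = -2*w^2 + w
(2) = 0.5146*c^3 - 4.0651*c^2 + 8.4285*c - 15.1368
(3) = u^5 - 11*I*u^4 - 31*u^3 + 17*I*u^2 - 32*u + 28*I
(4) = x^4/4 + 11*x^3/4 + 615*x^2/64 + 703*x/64 + 35/16
(5) = 2.1995*a^5 - 13.407*a^4 - 19.6212*a^3 + 3.6214*a^2 + 24.258*a - 3.6575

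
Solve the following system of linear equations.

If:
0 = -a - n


Then:
a = -n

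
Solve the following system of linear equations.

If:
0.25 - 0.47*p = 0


Then:
p = 0.53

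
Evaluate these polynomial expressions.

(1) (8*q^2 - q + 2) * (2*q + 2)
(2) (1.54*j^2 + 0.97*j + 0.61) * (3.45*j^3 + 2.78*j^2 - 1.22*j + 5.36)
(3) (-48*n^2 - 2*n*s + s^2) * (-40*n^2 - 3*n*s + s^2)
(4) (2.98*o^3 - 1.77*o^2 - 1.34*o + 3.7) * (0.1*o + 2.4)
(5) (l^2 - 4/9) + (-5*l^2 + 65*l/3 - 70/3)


(1) = 16*q^3 + 14*q^2 + 2*q + 4
(2) = 5.313*j^5 + 7.6277*j^4 + 2.9223*j^3 + 8.7668*j^2 + 4.455*j + 3.2696
(3) = 1920*n^4 + 224*n^3*s - 82*n^2*s^2 - 5*n*s^3 + s^4
(4) = 0.298*o^4 + 6.975*o^3 - 4.382*o^2 - 2.846*o + 8.88
(5) = -4*l^2 + 65*l/3 - 214/9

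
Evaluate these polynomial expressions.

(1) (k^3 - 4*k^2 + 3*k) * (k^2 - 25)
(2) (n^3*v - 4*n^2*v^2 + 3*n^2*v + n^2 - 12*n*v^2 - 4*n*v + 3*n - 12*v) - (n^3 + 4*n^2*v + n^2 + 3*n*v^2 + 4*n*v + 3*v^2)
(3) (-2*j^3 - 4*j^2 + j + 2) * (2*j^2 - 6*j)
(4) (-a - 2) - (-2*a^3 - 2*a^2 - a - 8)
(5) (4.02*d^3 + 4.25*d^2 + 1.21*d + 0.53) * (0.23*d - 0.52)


(1) = k^5 - 4*k^4 - 22*k^3 + 100*k^2 - 75*k
(2) = n^3*v - n^3 - 4*n^2*v^2 - n^2*v - 15*n*v^2 - 8*n*v + 3*n - 3*v^2 - 12*v
(3) = -4*j^5 + 4*j^4 + 26*j^3 - 2*j^2 - 12*j
(4) = 2*a^3 + 2*a^2 + 6
(5) = 0.9246*d^4 - 1.1129*d^3 - 1.9317*d^2 - 0.5073*d - 0.2756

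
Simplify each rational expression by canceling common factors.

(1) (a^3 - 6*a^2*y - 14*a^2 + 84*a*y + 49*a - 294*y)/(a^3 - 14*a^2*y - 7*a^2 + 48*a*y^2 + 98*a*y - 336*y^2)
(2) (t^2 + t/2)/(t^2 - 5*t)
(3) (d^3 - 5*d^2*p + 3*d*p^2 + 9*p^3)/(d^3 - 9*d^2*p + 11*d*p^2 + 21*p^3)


(1) = (7 - a)/(-a + 8*y)
(2) = (2*t + 1)/(2*t - 10)
(3) = (-d + 3*p)/(-d + 7*p)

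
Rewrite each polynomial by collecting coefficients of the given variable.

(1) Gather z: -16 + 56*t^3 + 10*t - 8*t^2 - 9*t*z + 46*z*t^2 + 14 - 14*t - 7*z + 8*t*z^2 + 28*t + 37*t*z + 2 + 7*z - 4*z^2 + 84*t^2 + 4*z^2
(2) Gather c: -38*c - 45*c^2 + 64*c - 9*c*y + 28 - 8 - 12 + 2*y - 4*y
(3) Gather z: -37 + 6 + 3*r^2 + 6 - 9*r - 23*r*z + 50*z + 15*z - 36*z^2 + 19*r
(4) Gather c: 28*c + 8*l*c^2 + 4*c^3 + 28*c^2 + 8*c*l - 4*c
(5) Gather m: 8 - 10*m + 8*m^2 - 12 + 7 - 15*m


(1) = 56*t^3 + 76*t^2 + 8*t*z^2 + 24*t + z*(46*t^2 + 28*t)
(2) = -45*c^2 + c*(26 - 9*y) - 2*y + 8
(3) = 3*r^2 + 10*r - 36*z^2 + z*(65 - 23*r) - 25
(4) = 4*c^3 + c^2*(8*l + 28) + c*(8*l + 24)
(5) = 8*m^2 - 25*m + 3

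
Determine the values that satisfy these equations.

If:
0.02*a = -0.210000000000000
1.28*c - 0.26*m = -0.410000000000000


Then:
a = -10.50
c = 0.203125*m - 0.3203125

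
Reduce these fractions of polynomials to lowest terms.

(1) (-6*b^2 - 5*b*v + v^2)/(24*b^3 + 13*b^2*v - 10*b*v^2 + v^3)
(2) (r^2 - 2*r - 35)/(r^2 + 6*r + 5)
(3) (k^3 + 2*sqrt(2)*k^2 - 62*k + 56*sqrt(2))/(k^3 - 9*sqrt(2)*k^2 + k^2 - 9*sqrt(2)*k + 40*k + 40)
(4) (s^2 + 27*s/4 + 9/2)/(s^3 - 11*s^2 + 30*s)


(1) = (-6*b + v)/(24*b^2 - 11*b*v + v^2)
(2) = (r - 7)/(r + 1)
(3) = (k^2 + 6*sqrt(2)*k - 14)/(k^2 + k*(1 - 5*sqrt(2)) - 5*sqrt(2))
(4) = (4*s^2 + 27*s + 18)/(4*s^3 - 44*s^2 + 120*s)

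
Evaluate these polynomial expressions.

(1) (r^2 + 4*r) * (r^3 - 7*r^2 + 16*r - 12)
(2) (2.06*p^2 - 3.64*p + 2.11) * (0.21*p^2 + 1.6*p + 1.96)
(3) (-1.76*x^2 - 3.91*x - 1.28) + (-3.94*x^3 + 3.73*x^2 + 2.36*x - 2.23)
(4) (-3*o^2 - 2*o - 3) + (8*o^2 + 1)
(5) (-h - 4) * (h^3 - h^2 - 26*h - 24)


(1) = r^5 - 3*r^4 - 12*r^3 + 52*r^2 - 48*r
(2) = 0.4326*p^4 + 2.5316*p^3 - 1.3433*p^2 - 3.7584*p + 4.1356
(3) = -3.94*x^3 + 1.97*x^2 - 1.55*x - 3.51
(4) = 5*o^2 - 2*o - 2
(5) = -h^4 - 3*h^3 + 30*h^2 + 128*h + 96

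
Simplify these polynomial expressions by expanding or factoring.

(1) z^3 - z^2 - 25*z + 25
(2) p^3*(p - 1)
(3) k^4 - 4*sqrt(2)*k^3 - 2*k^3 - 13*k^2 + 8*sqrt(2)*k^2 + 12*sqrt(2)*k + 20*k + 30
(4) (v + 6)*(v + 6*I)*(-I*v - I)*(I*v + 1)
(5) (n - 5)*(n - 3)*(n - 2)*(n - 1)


(1) = (z - 5)*(z - 1)*(z + 5)
(2) = p^4 - p^3
(3) = (k - 3)*(k + 1)*(k - 5*sqrt(2))*(k + sqrt(2))
(4) = v^4 + 7*v^3 + 5*I*v^3 + 12*v^2 + 35*I*v^2 + 42*v + 30*I*v + 36
(5) = n^4 - 11*n^3 + 41*n^2 - 61*n + 30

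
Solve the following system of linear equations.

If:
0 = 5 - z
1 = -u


Then:
u = -1
z = 5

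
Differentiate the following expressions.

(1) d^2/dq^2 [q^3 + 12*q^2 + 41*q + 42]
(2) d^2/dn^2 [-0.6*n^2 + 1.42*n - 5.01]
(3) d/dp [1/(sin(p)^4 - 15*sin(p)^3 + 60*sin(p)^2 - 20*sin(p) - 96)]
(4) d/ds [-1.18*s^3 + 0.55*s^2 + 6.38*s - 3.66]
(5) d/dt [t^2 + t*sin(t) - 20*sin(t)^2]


(1) = 6*q + 24
(2) = -1.20000000000000
(3) = (-4*sin(p)^3 + 45*sin(p)^2 - 120*sin(p) + 20)*cos(p)/((sin(p) - 8)^2*(sin(p) - 6)^2*(sin(p) - 2)^2*(sin(p) + 1)^2)
(4) = -3.54*s^2 + 1.1*s + 6.38
(5) = t*cos(t) + 2*t + sin(t) - 20*sin(2*t)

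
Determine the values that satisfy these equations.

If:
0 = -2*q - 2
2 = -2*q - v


Then:
q = -1
v = 0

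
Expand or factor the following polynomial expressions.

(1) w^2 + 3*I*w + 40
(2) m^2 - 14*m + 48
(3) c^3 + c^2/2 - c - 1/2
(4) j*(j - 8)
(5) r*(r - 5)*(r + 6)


(1) = (w - 5*I)*(w + 8*I)
(2) = (m - 8)*(m - 6)
(3) = (c - 1)*(c + 1/2)*(c + 1)
(4) = j^2 - 8*j
(5) = r^3 + r^2 - 30*r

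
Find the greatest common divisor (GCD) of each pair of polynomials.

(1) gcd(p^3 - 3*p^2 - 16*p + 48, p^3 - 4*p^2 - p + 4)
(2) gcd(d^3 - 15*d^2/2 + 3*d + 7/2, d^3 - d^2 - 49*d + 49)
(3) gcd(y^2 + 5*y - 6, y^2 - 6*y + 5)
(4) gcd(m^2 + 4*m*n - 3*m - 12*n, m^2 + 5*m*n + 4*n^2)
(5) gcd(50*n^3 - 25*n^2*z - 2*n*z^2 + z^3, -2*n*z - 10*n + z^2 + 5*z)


(1) = p - 4
(2) = gcd((d - 7)*(d - 1)*(d + 1/2), (d - 7)*(d - 1)*(d + 7)) = d^2 - 8*d + 7
(3) = y - 1
(4) = gcd((m - 3)*(m + 4*n), (m + n)*(m + 4*n)) = m + 4*n
(5) = -2*n + z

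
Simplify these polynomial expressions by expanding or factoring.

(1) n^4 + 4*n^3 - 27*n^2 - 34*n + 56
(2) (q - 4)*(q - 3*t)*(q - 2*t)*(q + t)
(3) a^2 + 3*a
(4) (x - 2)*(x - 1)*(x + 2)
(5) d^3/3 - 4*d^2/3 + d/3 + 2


(1) = (n - 4)*(n - 1)*(n + 2)*(n + 7)
(2) = q^4 - 4*q^3*t - 4*q^3 + q^2*t^2 + 16*q^2*t + 6*q*t^3 - 4*q*t^2 - 24*t^3
(3) = a*(a + 3)
(4) = x^3 - x^2 - 4*x + 4
(5) = (d/3 + 1/3)*(d - 3)*(d - 2)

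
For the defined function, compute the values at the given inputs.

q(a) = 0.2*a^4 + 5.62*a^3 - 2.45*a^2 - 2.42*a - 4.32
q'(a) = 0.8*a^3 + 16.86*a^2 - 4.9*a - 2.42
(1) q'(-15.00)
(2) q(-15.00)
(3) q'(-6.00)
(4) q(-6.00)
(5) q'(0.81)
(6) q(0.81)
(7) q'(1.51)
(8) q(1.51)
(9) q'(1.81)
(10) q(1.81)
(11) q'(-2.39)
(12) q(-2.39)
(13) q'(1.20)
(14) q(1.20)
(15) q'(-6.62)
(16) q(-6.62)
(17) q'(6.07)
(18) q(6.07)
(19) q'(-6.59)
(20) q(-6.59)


(1) = 1164.58
(2) = -9361.77
(3) = 461.14
(4) = -1032.72
(5) = 5.10
(6) = -4.81
(7) = 31.38
(8) = 6.83
(9) = 48.69
(10) = 18.75
(11) = 94.68
(12) = -82.73
(13) = 17.36
(14) = -0.63
(15) = 536.80
(16) = -1342.01
(17) = 767.96
(18) = 1419.13
(19) = 533.12
(20) = -1325.97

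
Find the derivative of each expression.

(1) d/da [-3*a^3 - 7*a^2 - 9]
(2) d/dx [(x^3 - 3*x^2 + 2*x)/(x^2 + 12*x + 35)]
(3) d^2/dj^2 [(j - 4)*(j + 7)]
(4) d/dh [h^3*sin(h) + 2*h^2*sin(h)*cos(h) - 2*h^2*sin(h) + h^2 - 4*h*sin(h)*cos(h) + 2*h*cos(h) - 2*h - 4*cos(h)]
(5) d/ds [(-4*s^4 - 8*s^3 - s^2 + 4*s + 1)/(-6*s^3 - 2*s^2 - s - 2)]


(1) = a*(-9*a - 14)
(2) = (x^4 + 24*x^3 + 67*x^2 - 210*x + 70)/(x^4 + 24*x^3 + 214*x^2 + 840*x + 1225)
(3) = 2
(4) = h^3*cos(h) + 3*h^2*sin(h) - 2*h^2*cos(h) + 2*h^2*cos(2*h) - 6*h*sin(h) + 2*h*sin(2*h) - 4*h*cos(2*h) + 2*h + 4*sin(h) - 2*sin(2*h) + 2*cos(h) - 2
(5) = (24*s^6 + 16*s^5 + 22*s^4 + 96*s^3 + 75*s^2 + 8*s - 7)/(36*s^6 + 24*s^5 + 16*s^4 + 28*s^3 + 9*s^2 + 4*s + 4)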